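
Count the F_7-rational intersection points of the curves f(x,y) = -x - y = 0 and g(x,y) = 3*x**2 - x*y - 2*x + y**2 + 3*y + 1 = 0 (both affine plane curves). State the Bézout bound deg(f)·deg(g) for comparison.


Common zeros: ∅; count = 0; Bézout bound = 2.

deg(f) = 1, deg(g) = 2, so Bézout bound = 2.
Scan x ∈ F_7. For each x, list the y ∈ F_7 with f(x, y) ≡ 0 and those with g(x, y) ≡ 0 (mod 7); the common zeros in that column are the intersection.
  x = 0: f ≡ 0 at y ∈ {0}; g ≡ 0 at y ∈ ∅; common: ∅.
  x = 1: f ≡ 0 at y ∈ {6}; g ≡ 0 at y ∈ ∅; common: ∅.
  x = 2: f ≡ 0 at y ∈ {5}; g ≡ 0 at y ∈ {3}; common: ∅.
  x = 3: f ≡ 0 at y ∈ {4}; g ≡ 0 at y ∈ ∅; common: ∅.
  x = 4: f ≡ 0 at y ∈ {3}; g ≡ 0 at y ∈ ∅; common: ∅.
  x = 5: f ≡ 0 at y ∈ {2}; g ≡ 0 at y ∈ ∅; common: ∅.
  x = 6: f ≡ 0 at y ∈ {1}; g ≡ 0 at y ∈ ∅; common: ∅.
Collecting: common zeros = ∅, so the count is 0.
Comparison with the Bézout bound: 0 ≤ 2 = deg(f)·deg(g), as expected for curves with no common component (the affine F_7-count falls short of the bound because intersections may lie at infinity, over extension fields, or carry multiplicity).


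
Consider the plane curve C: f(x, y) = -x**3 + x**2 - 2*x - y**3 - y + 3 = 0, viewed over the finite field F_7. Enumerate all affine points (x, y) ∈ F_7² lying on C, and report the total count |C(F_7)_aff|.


Affine F_7-points: {(0, 2), (2, 1), (2, 3), (3, 0), (4, 2), (5, 4), (5, 6), (6, 0)}; count = 8.

For each of the 49 pairs (x, y) ∈ F_7², evaluate f(x, y) mod 7. Record the zeros.
  x = 0: [0↦3, 1↦1, 2↦0, 3↦1, 4↦5, 5↦6, 6↦5]  zeros at y ∈ {2}
  x = 1: [0↦1, 1↦6, 2↦5, 3↦6, 4↦3, 5↦4, 6↦3]  zeros at y ∈ ∅
  x = 2: [0↦2, 1↦0, 2↦6, 3↦0, 4↦4, 5↦5, 6↦4]  zeros at y ∈ {1, 3}
  x = 3: [0↦0, 1↦5, 2↦4, 3↦5, 4↦2, 5↦3, 6↦2]  zeros at y ∈ {0}
  x = 4: [0↦3, 1↦1, 2↦0, 3↦1, 4↦5, 5↦6, 6↦5]  zeros at y ∈ {2}
  x = 5: [0↦5, 1↦3, 2↦2, 3↦3, 4↦0, 5↦1, 6↦0]  zeros at y ∈ {4, 6}
  x = 6: [0↦0, 1↦5, 2↦4, 3↦5, 4↦2, 5↦3, 6↦2]  zeros at y ∈ {0}
Collecting zeros: affine points = {(0, 2), (2, 1), (2, 3), (3, 0), (4, 2), (5, 4), (5, 6), (6, 0)}.
Total count |C(F_7)_aff| = 8.


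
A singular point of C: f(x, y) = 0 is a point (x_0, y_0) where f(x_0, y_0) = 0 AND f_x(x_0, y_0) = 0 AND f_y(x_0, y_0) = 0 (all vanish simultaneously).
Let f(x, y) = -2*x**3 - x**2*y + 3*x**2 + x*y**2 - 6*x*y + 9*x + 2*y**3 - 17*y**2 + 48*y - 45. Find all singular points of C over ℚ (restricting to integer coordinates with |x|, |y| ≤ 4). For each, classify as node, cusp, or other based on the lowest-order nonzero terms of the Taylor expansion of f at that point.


Singular points: {(0, 3)}; classification: cusp.

Compute partial derivatives:
  f_x = -6*x**2 - 2*x*y + 6*x + y**2 - 6*y + 9.
  f_y = -x**2 + 2*x*y - 6*x + 6*y**2 - 34*y + 48.
Scan x_0 ∈ {−4, ..., 4}. For each x_0, f_y(x_0, y) is a polynomial in y; find its integer roots y ∈ {−4, ..., 4}, then test f_x and f at those candidates.
  x = -4: f_y(-4, y) = 6*y**2 - 42*y + 56; no integer root y with |y| ≤ 4.
  x = -3: f_y(-3, y) = 6*y**2 - 40*y + 57; no integer root y with |y| ≤ 4.
  x = -2: f_y(-2, y) = 6*y**2 - 38*y + 56; vanishes at y ∈ {4}. (-2, 4): f_x = -19 ≠ 0.
  x = -1: f_y(-1, y) = 6*y**2 - 36*y + 53; no integer root y with |y| ≤ 4.
  x = 0: f_y(0, y) = 6*y**2 - 34*y + 48; vanishes at y ∈ {3}. (0, 3): f_x = 0, f = 0 — SINGULAR.
  x = 1: f_y(1, y) = 6*y**2 - 32*y + 41; no integer root y with |y| ≤ 4.
  x = 2: f_y(2, y) = 6*y**2 - 30*y + 32; no integer root y with |y| ≤ 4.
  x = 3: f_y(3, y) = 6*y**2 - 28*y + 21; no integer root y with |y| ≤ 4.
  x = 4: f_y(4, y) = 6*y**2 - 26*y + 8; vanishes at y ∈ {4}. (4, 4): f_x = -103 ≠ 0.
Only singular point on the grid: (0, 3).
Classify: substitute x = 0 + u, y = 3 + v and expand: f = -2*u**3 - u**2*v + u*v**2 + 2*v**3 + v**2.
No constant or linear terms (consistent with a singular point). Quadratic part: v**2. Cubic part: -2*u**3 - u**2*v + u*v**2 + 2*v**3.
The quadratic part v**2 is a perfect square, so there is a single (double) tangent line v = 0, i.e. y = 3. Restricting the cubic part to that line (v = 0) leaves -2*u**3 ≠ 0, so f is not divisible by v and the branch is v² ≈ 2*u**3 to lowest order — this is a cusp.
Classification: cusp.


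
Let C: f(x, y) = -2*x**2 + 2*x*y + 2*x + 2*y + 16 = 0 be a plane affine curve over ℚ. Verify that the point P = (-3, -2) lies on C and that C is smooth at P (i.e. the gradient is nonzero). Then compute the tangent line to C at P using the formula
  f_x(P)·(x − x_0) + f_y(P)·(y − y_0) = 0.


Tangent line at P: 10*x - 4*y + 22 = 0.

Step 1: f(-3, -2) = 0, so P lies on C.
Step 2: partial derivatives
  f_x(x, y) = -4*x + 2*y + 2, f_y(x, y) = 2*x + 2.
  f_x(P) = 10, f_y(P) = -4 (gradient nonzero, so P is smooth).
Step 3: tangent line at P: 10·(x − -3) + -4·(y − -2) = 0.
Expanding: 10*x - 4*y + 22 = 0.


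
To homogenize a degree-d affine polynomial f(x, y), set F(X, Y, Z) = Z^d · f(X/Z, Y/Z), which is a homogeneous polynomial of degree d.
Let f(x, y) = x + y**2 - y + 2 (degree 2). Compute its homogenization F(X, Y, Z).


F(X, Y, Z) = X*Z + Y**2 - Y*Z + 2*Z**2

deg(f) = 2.
Substitute x = X/Z, y = Y/Z into f, then multiply by Z^2.
  monomial 1·x^1·y^0 ↦ 1·X^1·Y^0·Z^1.
  monomial 1·x^0·y^2 ↦ 1·X^0·Y^2·Z^0.
  monomial -1·x^0·y^1 ↦ -1·X^0·Y^1·Z^1.
  monomial 2·x^0·y^0 ↦ 2·X^0·Y^0·Z^2.
Collecting: F(X, Y, Z) = X*Z + Y**2 - Y*Z + 2*Z**2.


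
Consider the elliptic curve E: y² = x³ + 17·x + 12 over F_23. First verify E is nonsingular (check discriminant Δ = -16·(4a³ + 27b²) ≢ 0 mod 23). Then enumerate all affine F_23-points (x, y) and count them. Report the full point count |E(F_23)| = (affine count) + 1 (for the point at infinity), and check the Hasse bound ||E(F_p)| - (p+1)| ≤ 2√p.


Affine points = {(0, 9), (0, 14), (2, 10), (2, 13), (4, 11), (4, 12), (6, 10), (6, 13), (8, 4), (8, 19), (10, 3), (10, 20), (11, 9), (11, 14), (12, 9), (12, 14), (14, 2), (14, 21), (15, 10), (15, 13), (17, 4), (17, 19), (18, 3), (18, 20), (19, 8), (19, 15), (20, 7), (20, 16), (21, 4), (21, 19)}; affine count = 30; |E(F_23)| = 31.

Discriminant check: Δ ∝ 4a³ + 27b² = 4·17³ + 27·12² = 4·4913 + 27·144 ≡ 11 (mod 23). Nonzero ⇒ E is nonsingular.
For each x ∈ F_23, compute rhs = x³ + 17·x + 12 mod 23, then count y ∈ F_23 with y² ≡ rhs.
  x = 0: rhs = 12, matching y values: 9, 14 (2 points).
  x = 1: rhs = 7, matching y values: none (0 points).
  x = 2: rhs = 8, matching y values: 10, 13 (2 points).
  x = 3: rhs = 21, matching y values: none (0 points).
  x = 4: rhs = 6, matching y values: 11, 12 (2 points).
  x = 5: rhs = 15, matching y values: none (0 points).
  x = 6: rhs = 8, matching y values: 10, 13 (2 points).
  x = 7: rhs = 14, matching y values: none (0 points).
  x = 8: rhs = 16, matching y values: 4, 19 (2 points).
  x = 9: rhs = 20, matching y values: none (0 points).
  x = 10: rhs = 9, matching y values: 3, 20 (2 points).
  x = 11: rhs = 12, matching y values: 9, 14 (2 points).
  x = 12: rhs = 12, matching y values: 9, 14 (2 points).
  x = 13: rhs = 15, matching y values: none (0 points).
  x = 14: rhs = 4, matching y values: 2, 21 (2 points).
  x = 15: rhs = 8, matching y values: 10, 13 (2 points).
  x = 16: rhs = 10, matching y values: none (0 points).
  x = 17: rhs = 16, matching y values: 4, 19 (2 points).
  x = 18: rhs = 9, matching y values: 3, 20 (2 points).
  x = 19: rhs = 18, matching y values: 8, 15 (2 points).
  x = 20: rhs = 3, matching y values: 7, 16 (2 points).
  x = 21: rhs = 16, matching y values: 4, 19 (2 points).
  x = 22: rhs = 17, matching y values: none (0 points).
Total affine count: 30.
Full point count |E(F_23)| = 30 + 1 = 31.
Hasse bound: |31 − (23+1)| = |7| = 7 ≤ 2√23 ≈ 9.5917 ✓.


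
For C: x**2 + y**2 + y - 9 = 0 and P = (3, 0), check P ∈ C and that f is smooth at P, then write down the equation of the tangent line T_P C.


Tangent line at P: 6*x + y - 18 = 0.

Step 1: f(3, 0) = 0, so P lies on C.
Step 2: partial derivatives
  f_x(x, y) = 2*x, f_y(x, y) = 2*y + 1.
  f_x(P) = 6, f_y(P) = 1 (gradient nonzero, so P is smooth).
Step 3: tangent line at P: 6·(x − 3) + 1·(y − 0) = 0.
Expanding: 6*x + y - 18 = 0.


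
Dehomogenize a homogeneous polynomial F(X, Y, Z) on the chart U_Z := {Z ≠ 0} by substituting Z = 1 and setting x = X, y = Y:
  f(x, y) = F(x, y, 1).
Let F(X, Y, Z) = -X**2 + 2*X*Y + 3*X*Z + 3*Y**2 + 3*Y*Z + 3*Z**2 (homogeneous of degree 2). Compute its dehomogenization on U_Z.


f(x, y) = -x**2 + 2*x*y + 3*x + 3*y**2 + 3*y + 3

On U_Z we set Z = 1. Each monomial c·X^i·Y^j·Z^k in F becomes c·x^i·y^j·1^k = c·x^i·y^j.
Substituting Z = 1: F(X, Y, 1) = -x**2 + 2*x*y + 3*x + 3*y**2 + 3*y + 3.
Note: deg(f) ≤ deg(F) = 2; strict inequality happens when F is divisible by Z (lost terms).


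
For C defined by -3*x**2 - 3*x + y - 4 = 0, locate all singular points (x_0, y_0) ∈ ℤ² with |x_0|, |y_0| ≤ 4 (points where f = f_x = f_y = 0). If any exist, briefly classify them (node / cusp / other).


No singular points in the scanned grid; C is smooth there.

Compute partial derivatives:
  f_x = -6*x - 3.
  f_y = 1.
f_y = 1 is a nonzero constant, so f_y never vanishes: no point (x, y) can satisfy f = f_x = f_y = 0. In particular no (x, y) ∈ {−4, ..., 4}² is singular; the curve is smooth.


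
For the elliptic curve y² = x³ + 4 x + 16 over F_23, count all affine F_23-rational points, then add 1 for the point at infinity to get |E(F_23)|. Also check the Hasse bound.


Affine points = {(0, 4), (0, 19), (2, 3), (2, 20), (3, 3), (3, 20), (4, 2), (4, 21), (5, 0), (6, 7), (6, 16), (8, 10), (8, 13), (15, 1), (15, 22), (16, 6), (16, 17), (17, 11), (17, 12), (18, 3), (18, 20), (20, 0), (21, 0)}; affine count = 23; |E(F_23)| = 24.

Discriminant check: Δ ∝ 4a³ + 27b² = 4·4³ + 27·16² = 4·64 + 27·256 ≡ 15 (mod 23). Nonzero ⇒ E is nonsingular.
For each x ∈ F_23, compute rhs = x³ + 4·x + 16 mod 23, then count y ∈ F_23 with y² ≡ rhs.
  x = 0: rhs = 16, matching y values: 4, 19 (2 points).
  x = 1: rhs = 21, matching y values: none (0 points).
  x = 2: rhs = 9, matching y values: 3, 20 (2 points).
  x = 3: rhs = 9, matching y values: 3, 20 (2 points).
  x = 4: rhs = 4, matching y values: 2, 21 (2 points).
  x = 5: rhs = 0, matching y values: 0 (1 points).
  x = 6: rhs = 3, matching y values: 7, 16 (2 points).
  x = 7: rhs = 19, matching y values: none (0 points).
  x = 8: rhs = 8, matching y values: 10, 13 (2 points).
  x = 9: rhs = 22, matching y values: none (0 points).
  x = 10: rhs = 21, matching y values: none (0 points).
  x = 11: rhs = 11, matching y values: none (0 points).
  x = 12: rhs = 21, matching y values: none (0 points).
  x = 13: rhs = 11, matching y values: none (0 points).
  x = 14: rhs = 10, matching y values: none (0 points).
  x = 15: rhs = 1, matching y values: 1, 22 (2 points).
  x = 16: rhs = 13, matching y values: 6, 17 (2 points).
  x = 17: rhs = 6, matching y values: 11, 12 (2 points).
  x = 18: rhs = 9, matching y values: 3, 20 (2 points).
  x = 19: rhs = 5, matching y values: none (0 points).
  x = 20: rhs = 0, matching y values: 0 (1 points).
  x = 21: rhs = 0, matching y values: 0 (1 points).
  x = 22: rhs = 11, matching y values: none (0 points).
Total affine count: 23.
Full point count |E(F_23)| = 23 + 1 = 24.
Hasse bound: |24 − (23+1)| = |0| = 0 ≤ 2√23 ≈ 9.5917 ✓.


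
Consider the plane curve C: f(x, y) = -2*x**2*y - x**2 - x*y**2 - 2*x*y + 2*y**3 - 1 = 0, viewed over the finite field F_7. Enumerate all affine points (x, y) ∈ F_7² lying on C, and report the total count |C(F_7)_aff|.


Affine F_7-points: {(1, 5), (2, 2), (3, 1), (4, 3), (6, 5)}; count = 5.

For each of the 49 pairs (x, y) ∈ F_7², evaluate f(x, y) mod 7. Record the zeros.
  x = 0: [0↦6, 1↦1, 2↦1, 3↦4, 4↦1, 5↦4, 6↦4]  zeros at y ∈ ∅
  x = 1: [0↦5, 1↦2, 2↦2, 3↦3, 4↦3, 5↦0, 6↦6]  zeros at y ∈ {5}
  x = 2: [0↦2, 1↦4, 2↦0, 3↦2, 4↦1, 5↦2, 6↦3]  zeros at y ∈ {2}
  x = 3: [0↦4, 1↦0, 2↦2, 3↦1, 4↦2, 5↦3, 6↦2]  zeros at y ∈ {1}
  x = 4: [0↦4, 1↦4, 2↦1, 3↦0, 4↦6, 5↦3, 6↦3]  zeros at y ∈ {3}
  x = 5: [0↦2, 1↦2, 2↦4, 3↦6, 4↦6, 5↦2, 6↦6]  zeros at y ∈ ∅
  x = 6: [0↦5, 1↦1, 2↦4, 3↦5, 4↦2, 5↦0, 6↦4]  zeros at y ∈ {5}
Collecting zeros: affine points = {(1, 5), (2, 2), (3, 1), (4, 3), (6, 5)}.
Total count |C(F_7)_aff| = 5.


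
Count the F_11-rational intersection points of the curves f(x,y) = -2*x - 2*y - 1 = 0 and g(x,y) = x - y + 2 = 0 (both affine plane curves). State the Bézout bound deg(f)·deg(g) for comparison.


Common zeros: {(7, 9)}; count = 1; Bézout bound = 1.

deg(f) = 1, deg(g) = 1, so Bézout bound = 1.
Scan x ∈ F_11. For each x, list the y ∈ F_11 with f(x, y) ≡ 0 and those with g(x, y) ≡ 0 (mod 11); the common zeros in that column are the intersection.
  x = 0: f ≡ 0 at y ∈ {5}; g ≡ 0 at y ∈ {2}; common: ∅.
  x = 1: f ≡ 0 at y ∈ {4}; g ≡ 0 at y ∈ {3}; common: ∅.
  x = 2: f ≡ 0 at y ∈ {3}; g ≡ 0 at y ∈ {4}; common: ∅.
  x = 3: f ≡ 0 at y ∈ {2}; g ≡ 0 at y ∈ {5}; common: ∅.
  x = 4: f ≡ 0 at y ∈ {1}; g ≡ 0 at y ∈ {6}; common: ∅.
  x = 5: f ≡ 0 at y ∈ {0}; g ≡ 0 at y ∈ {7}; common: ∅.
  x = 6: f ≡ 0 at y ∈ {10}; g ≡ 0 at y ∈ {8}; common: ∅.
  x = 7: f ≡ 0 at y ∈ {9}; g ≡ 0 at y ∈ {9}; common: {9}.
  x = 8: f ≡ 0 at y ∈ {8}; g ≡ 0 at y ∈ {10}; common: ∅.
  x = 9: f ≡ 0 at y ∈ {7}; g ≡ 0 at y ∈ {0}; common: ∅.
  x = 10: f ≡ 0 at y ∈ {6}; g ≡ 0 at y ∈ {1}; common: ∅.
Collecting: common zeros = {(7, 9)}, so the count is 1.
Comparison with the Bézout bound: 1 ≤ 1 = deg(f)·deg(g), as expected for curves with no common component (the bound is attained).


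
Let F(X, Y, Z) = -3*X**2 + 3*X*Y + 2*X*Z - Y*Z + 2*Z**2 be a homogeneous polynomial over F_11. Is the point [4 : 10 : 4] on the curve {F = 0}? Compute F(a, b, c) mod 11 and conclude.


F(4,10,4) ≡ 8 (mod 11); P is NOT on the curve.

Evaluate F(4, 10, 4) term-by-term (mod 11).
  -3*X**2 ↦ -3·16·1·1 = -48
  3*X*Y ↦ 3·4·10·1 = 120
  2*X*Z ↦ 2·4·1·4 = 32
  -Y*Z ↦ -1·1·10·4 = -40
  2*Z**2 ↦ 2·1·1·16 = 32
Sum: F(4, 10, 4) = (-48) + (120) + (32) + (-40) + (32) = 96.
Reducing mod 11: 96 ≡ 8 (mod 11).
Since F(a, b, c) ≡ 8 ≠ 0 (mod 11), P does NOT lie on the curve.


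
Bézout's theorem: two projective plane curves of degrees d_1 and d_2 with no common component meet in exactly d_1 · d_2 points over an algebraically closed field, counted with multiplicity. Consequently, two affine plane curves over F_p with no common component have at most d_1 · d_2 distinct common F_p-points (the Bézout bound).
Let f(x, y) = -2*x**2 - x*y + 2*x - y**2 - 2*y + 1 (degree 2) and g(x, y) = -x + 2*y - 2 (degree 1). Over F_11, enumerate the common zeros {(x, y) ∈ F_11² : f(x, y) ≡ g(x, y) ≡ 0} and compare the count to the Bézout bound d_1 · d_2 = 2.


Common zeros: {(9, 0)}; count = 1; Bézout bound = 2.

deg(f) = 2, deg(g) = 1, so Bézout bound = 2.
Scan x ∈ F_11. For each x, list the y ∈ F_11 with f(x, y) ≡ 0 and those with g(x, y) ≡ 0 (mod 11); the common zeros in that column are the intersection.
  x = 0: f ≡ 0 at y ∈ ∅; g ≡ 0 at y ∈ {1}; common: ∅.
  x = 1: f ≡ 0 at y ∈ ∅; g ≡ 0 at y ∈ {7}; common: ∅.
  x = 2: f ≡ 0 at y ∈ {8, 10}; g ≡ 0 at y ∈ {2}; common: ∅.
  x = 3: f ≡ 0 at y ∈ {0, 6}; g ≡ 0 at y ∈ {8}; common: ∅.
  x = 4: f ≡ 0 at y ∈ ∅; g ≡ 0 at y ∈ {3}; common: ∅.
  x = 5: f ≡ 0 at y ∈ {5, 10}; g ≡ 0 at y ∈ {9}; common: ∅.
  x = 6: f ≡ 0 at y ∈ {6, 8}; g ≡ 0 at y ∈ {4}; common: ∅.
  x = 7: f ≡ 0 at y ∈ ∅; g ≡ 0 at y ∈ {10}; common: ∅.
  x = 8: f ≡ 0 at y ∈ ∅; g ≡ 0 at y ∈ {5}; common: ∅.
  x = 9: f ≡ 0 at y ∈ {0}; g ≡ 0 at y ∈ {0}; common: {0}.
  x = 10: f ≡ 0 at y ∈ {5}; g ≡ 0 at y ∈ {6}; common: ∅.
Collecting: common zeros = {(9, 0)}, so the count is 1.
Comparison with the Bézout bound: 1 ≤ 2 = deg(f)·deg(g), as expected for curves with no common component (the affine F_11-count falls short of the bound because intersections may lie at infinity, over extension fields, or carry multiplicity).


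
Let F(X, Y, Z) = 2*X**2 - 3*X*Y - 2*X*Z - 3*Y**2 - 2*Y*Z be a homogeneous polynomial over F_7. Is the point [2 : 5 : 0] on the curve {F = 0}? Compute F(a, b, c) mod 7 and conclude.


F(2,5,0) ≡ 1 (mod 7); P is NOT on the curve.

Evaluate F(2, 5, 0) term-by-term (mod 7).
  2*X**2 ↦ 2·4·1·1 = 8
  -3*X*Y ↦ -3·2·5·1 = -30
  -2*X*Z ↦ -2·2·1·0 = 0
  -3*Y**2 ↦ -3·1·25·1 = -75
  -2*Y*Z ↦ -2·1·5·0 = 0
Sum: F(2, 5, 0) = (8) + (-30) + (0) + (-75) + (0) = -97.
Reducing mod 7: -97 ≡ 1 (mod 7).
Since F(a, b, c) ≡ 1 ≠ 0 (mod 7), P does NOT lie on the curve.


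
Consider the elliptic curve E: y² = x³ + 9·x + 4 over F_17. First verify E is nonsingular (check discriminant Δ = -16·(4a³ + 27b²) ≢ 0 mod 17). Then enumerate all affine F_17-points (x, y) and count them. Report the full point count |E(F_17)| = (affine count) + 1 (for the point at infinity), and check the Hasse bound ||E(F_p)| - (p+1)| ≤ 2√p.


Affine points = {(0, 2), (0, 15), (2, 8), (2, 9), (4, 6), (4, 11), (5, 2), (5, 15), (6, 6), (6, 11), (7, 6), (7, 11), (9, 7), (9, 10), (12, 2), (12, 15), (14, 1), (14, 16)}; affine count = 18; |E(F_17)| = 19.

Discriminant check: Δ ∝ 4a³ + 27b² = 4·9³ + 27·4² = 4·729 + 27·16 ≡ 16 (mod 17). Nonzero ⇒ E is nonsingular.
For each x ∈ F_17, compute rhs = x³ + 9·x + 4 mod 17, then count y ∈ F_17 with y² ≡ rhs.
  x = 0: rhs = 4, matching y values: 2, 15 (2 points).
  x = 1: rhs = 14, matching y values: none (0 points).
  x = 2: rhs = 13, matching y values: 8, 9 (2 points).
  x = 3: rhs = 7, matching y values: none (0 points).
  x = 4: rhs = 2, matching y values: 6, 11 (2 points).
  x = 5: rhs = 4, matching y values: 2, 15 (2 points).
  x = 6: rhs = 2, matching y values: 6, 11 (2 points).
  x = 7: rhs = 2, matching y values: 6, 11 (2 points).
  x = 8: rhs = 10, matching y values: none (0 points).
  x = 9: rhs = 15, matching y values: 7, 10 (2 points).
  x = 10: rhs = 6, matching y values: none (0 points).
  x = 11: rhs = 6, matching y values: none (0 points).
  x = 12: rhs = 4, matching y values: 2, 15 (2 points).
  x = 13: rhs = 6, matching y values: none (0 points).
  x = 14: rhs = 1, matching y values: 1, 16 (2 points).
  x = 15: rhs = 12, matching y values: none (0 points).
  x = 16: rhs = 11, matching y values: none (0 points).
Total affine count: 18.
Full point count |E(F_17)| = 18 + 1 = 19.
Hasse bound: |19 − (17+1)| = |1| = 1 ≤ 2√17 ≈ 8.2462 ✓.


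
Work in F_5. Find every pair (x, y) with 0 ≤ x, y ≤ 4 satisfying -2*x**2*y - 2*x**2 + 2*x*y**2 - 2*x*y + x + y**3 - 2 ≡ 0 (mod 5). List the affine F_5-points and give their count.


Affine F_5-points: {(0, 3), (1, 2), (1, 3), (2, 1), (4, 0), (4, 2)}; count = 6.

For each of the 25 pairs (x, y) ∈ F_5², evaluate f(x, y) mod 5. Record the zeros.
  x = 0: [0↦3, 1↦4, 2↦1, 3↦0, 4↦2]  zeros at y ∈ {3}
  x = 1: [0↦2, 1↦1, 2↦0, 3↦0, 4↦2]  zeros at y ∈ {2, 3}
  x = 2: [0↦2, 1↦0, 2↦2, 3↦4, 4↦2]  zeros at y ∈ {1}
  x = 3: [0↦3, 1↦1, 2↦2, 3↦2, 4↦2]  zeros at y ∈ ∅
  x = 4: [0↦0, 1↦4, 2↦0, 3↦4, 4↦2]  zeros at y ∈ {0, 2}
Collecting zeros: affine points = {(0, 3), (1, 2), (1, 3), (2, 1), (4, 0), (4, 2)}.
Total count |C(F_5)_aff| = 6.


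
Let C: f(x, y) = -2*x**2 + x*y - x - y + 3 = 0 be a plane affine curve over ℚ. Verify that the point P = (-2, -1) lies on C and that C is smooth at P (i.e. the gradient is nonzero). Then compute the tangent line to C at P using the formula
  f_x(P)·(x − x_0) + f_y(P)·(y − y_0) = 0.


Tangent line at P: 6*x - 3*y + 9 = 0.

Step 1: f(-2, -1) = 0, so P lies on C.
Step 2: partial derivatives
  f_x(x, y) = -4*x + y - 1, f_y(x, y) = x - 1.
  f_x(P) = 6, f_y(P) = -3 (gradient nonzero, so P is smooth).
Step 3: tangent line at P: 6·(x − -2) + -3·(y − -1) = 0.
Expanding: 6*x - 3*y + 9 = 0.


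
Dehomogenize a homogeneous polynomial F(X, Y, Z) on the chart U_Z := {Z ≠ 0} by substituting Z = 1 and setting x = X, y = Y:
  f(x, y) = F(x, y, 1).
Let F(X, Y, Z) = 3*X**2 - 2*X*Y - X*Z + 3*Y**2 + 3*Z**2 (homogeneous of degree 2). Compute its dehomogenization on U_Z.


f(x, y) = 3*x**2 - 2*x*y - x + 3*y**2 + 3

On U_Z we set Z = 1. Each monomial c·X^i·Y^j·Z^k in F becomes c·x^i·y^j·1^k = c·x^i·y^j.
Substituting Z = 1: F(X, Y, 1) = 3*x**2 - 2*x*y - x + 3*y**2 + 3.
Note: deg(f) ≤ deg(F) = 2; strict inequality happens when F is divisible by Z (lost terms).


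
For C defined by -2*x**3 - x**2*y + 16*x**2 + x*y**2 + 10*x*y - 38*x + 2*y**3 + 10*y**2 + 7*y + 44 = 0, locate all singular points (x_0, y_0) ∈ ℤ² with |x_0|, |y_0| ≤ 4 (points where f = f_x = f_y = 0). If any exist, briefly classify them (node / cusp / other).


Singular points: {(3, -2)}; classification: cusp.

Compute partial derivatives:
  f_x = -6*x**2 - 2*x*y + 32*x + y**2 + 10*y - 38.
  f_y = -x**2 + 2*x*y + 10*x + 6*y**2 + 20*y + 7.
Scan x_0 ∈ {−4, ..., 4}. For each x_0, f_y(x_0, y) is a polynomial in y; find its integer roots y ∈ {−4, ..., 4}, then test f_x and f at those candidates.
  x = -4: f_y(-4, y) = 6*y**2 + 12*y - 49; no integer root y with |y| ≤ 4.
  x = -3: f_y(-3, y) = 6*y**2 + 14*y - 32; no integer root y with |y| ≤ 4.
  x = -2: f_y(-2, y) = 6*y**2 + 16*y - 17; no integer root y with |y| ≤ 4.
  x = -1: f_y(-1, y) = 6*y**2 + 18*y - 4; no integer root y with |y| ≤ 4.
  x = 0: f_y(0, y) = 6*y**2 + 20*y + 7; no integer root y with |y| ≤ 4.
  x = 1: f_y(1, y) = 6*y**2 + 22*y + 16; vanishes at y ∈ {-1}. (1, -1): f_x = -19 ≠ 0.
  x = 2: f_y(2, y) = 6*y**2 + 24*y + 23; no integer root y with |y| ≤ 4.
  x = 3: f_y(3, y) = 6*y**2 + 26*y + 28; vanishes at y ∈ {-2}. (3, -2): f_x = 0, f = 0 — SINGULAR.
  x = 4: f_y(4, y) = 6*y**2 + 28*y + 31; no integer root y with |y| ≤ 4.
Only singular point on the grid: (3, -2).
Classify: substitute x = 3 + u, y = -2 + v and expand: f = -2*u**3 - u**2*v + u*v**2 + 2*v**3 + v**2.
No constant or linear terms (consistent with a singular point). Quadratic part: v**2. Cubic part: -2*u**3 - u**2*v + u*v**2 + 2*v**3.
The quadratic part v**2 is a perfect square, so there is a single (double) tangent line v = 0, i.e. y = -2. Restricting the cubic part to that line (v = 0) leaves -2*u**3 ≠ 0, so f is not divisible by v and the branch is v² ≈ 2*u**3 to lowest order — this is a cusp.
Classification: cusp.


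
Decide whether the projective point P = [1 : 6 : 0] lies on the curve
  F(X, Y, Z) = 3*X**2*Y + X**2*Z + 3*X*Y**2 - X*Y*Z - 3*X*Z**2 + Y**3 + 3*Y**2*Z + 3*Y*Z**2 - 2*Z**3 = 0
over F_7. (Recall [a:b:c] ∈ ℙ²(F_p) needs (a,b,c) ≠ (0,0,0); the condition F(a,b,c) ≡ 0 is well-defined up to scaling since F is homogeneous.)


F(1,6,0) ≡ 6 (mod 7); P is NOT on the curve.

Evaluate F(1, 6, 0) term-by-term (mod 7).
  3*X**2*Y ↦ 3·1·6·1 = 18
  X**2*Z ↦ 1·1·1·0 = 0
  3*X*Y**2 ↦ 3·1·36·1 = 108
  -X*Y*Z ↦ -1·1·6·0 = 0
  -3*X*Z**2 ↦ -3·1·1·0 = 0
  Y**3 ↦ 1·1·216·1 = 216
  3*Y**2*Z ↦ 3·1·36·0 = 0
  3*Y*Z**2 ↦ 3·1·6·0 = 0
  -2*Z**3 ↦ -2·1·1·0 = 0
Sum: F(1, 6, 0) = (18) + (0) + (108) + (0) + (0) + (216) + (0) + (0) + (0) = 342.
Reducing mod 7: 342 ≡ 6 (mod 7).
Since F(a, b, c) ≡ 6 ≠ 0 (mod 7), P does NOT lie on the curve.


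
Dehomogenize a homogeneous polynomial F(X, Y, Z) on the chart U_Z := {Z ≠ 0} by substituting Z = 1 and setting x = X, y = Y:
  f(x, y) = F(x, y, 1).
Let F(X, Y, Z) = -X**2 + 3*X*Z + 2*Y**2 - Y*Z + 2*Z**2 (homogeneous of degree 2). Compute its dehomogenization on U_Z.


f(x, y) = -x**2 + 3*x + 2*y**2 - y + 2

On U_Z we set Z = 1. Each monomial c·X^i·Y^j·Z^k in F becomes c·x^i·y^j·1^k = c·x^i·y^j.
Substituting Z = 1: F(X, Y, 1) = -x**2 + 3*x + 2*y**2 - y + 2.
Note: deg(f) ≤ deg(F) = 2; strict inequality happens when F is divisible by Z (lost terms).


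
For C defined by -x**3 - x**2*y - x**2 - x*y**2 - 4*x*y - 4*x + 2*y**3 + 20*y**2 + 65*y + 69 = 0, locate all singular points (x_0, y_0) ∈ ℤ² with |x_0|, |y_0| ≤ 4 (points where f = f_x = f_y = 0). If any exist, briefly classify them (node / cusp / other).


Singular points: {(1, -3)}; classification: node.

Compute partial derivatives:
  f_x = -3*x**2 - 2*x*y - 2*x - y**2 - 4*y - 4.
  f_y = -x**2 - 2*x*y - 4*x + 6*y**2 + 40*y + 65.
Scan x_0 ∈ {−4, ..., 4}. For each x_0, f_y(x_0, y) is a polynomial in y; find its integer roots y ∈ {−4, ..., 4}, then test f_x and f at those candidates.
  x = -4: f_y(-4, y) = 6*y**2 + 48*y + 65; no integer root y with |y| ≤ 4.
  x = -3: f_y(-3, y) = 6*y**2 + 46*y + 68; vanishes at y ∈ {-2}. (-3, -2): f_x = -33 ≠ 0.
  x = -2: f_y(-2, y) = 6*y**2 + 44*y + 69; no integer root y with |y| ≤ 4.
  x = -1: f_y(-1, y) = 6*y**2 + 42*y + 68; no integer root y with |y| ≤ 4.
  x = 0: f_y(0, y) = 6*y**2 + 40*y + 65; no integer root y with |y| ≤ 4.
  x = 1: f_y(1, y) = 6*y**2 + 38*y + 60; vanishes at y ∈ {-3}. (1, -3): f_x = 0, f = 0 — SINGULAR.
  x = 2: f_y(2, y) = 6*y**2 + 36*y + 53; no integer root y with |y| ≤ 4.
  x = 3: f_y(3, y) = 6*y**2 + 34*y + 44; vanishes at y ∈ {-2}. (3, -2): f_x = -21 ≠ 0.
  x = 4: f_y(4, y) = 6*y**2 + 32*y + 33; no integer root y with |y| ≤ 4.
Only singular point on the grid: (1, -3).
Classify: substitute x = 1 + u, y = -3 + v and expand: f = -u**3 - u**2*v - u**2 - u*v**2 + 2*v**3 + v**2.
No constant or linear terms (consistent with a singular point). Quadratic part: -u**2 + v**2. Cubic part: -u**3 - u**2*v - u*v**2 + 2*v**3.
The quadratic part v**2 - u**2 = (v − u)(v + u) splits into two distinct linear factors, so there are two distinct tangent lines y − -3 = ±(x − 1) — this is a node (ordinary double point).
Classification: node.


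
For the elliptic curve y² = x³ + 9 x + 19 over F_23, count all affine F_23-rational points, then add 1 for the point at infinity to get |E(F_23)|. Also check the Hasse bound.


Affine points = {(1, 11), (1, 12), (3, 2), (3, 21), (4, 2), (4, 21), (6, 6), (6, 17), (9, 1), (9, 22), (11, 0), (16, 2), (16, 21), (17, 5), (17, 18), (21, 4), (21, 19), (22, 3), (22, 20)}; affine count = 19; |E(F_23)| = 20.

Discriminant check: Δ ∝ 4a³ + 27b² = 4·9³ + 27·19² = 4·729 + 27·361 ≡ 13 (mod 23). Nonzero ⇒ E is nonsingular.
For each x ∈ F_23, compute rhs = x³ + 9·x + 19 mod 23, then count y ∈ F_23 with y² ≡ rhs.
  x = 0: rhs = 19, matching y values: none (0 points).
  x = 1: rhs = 6, matching y values: 11, 12 (2 points).
  x = 2: rhs = 22, matching y values: none (0 points).
  x = 3: rhs = 4, matching y values: 2, 21 (2 points).
  x = 4: rhs = 4, matching y values: 2, 21 (2 points).
  x = 5: rhs = 5, matching y values: none (0 points).
  x = 6: rhs = 13, matching y values: 6, 17 (2 points).
  x = 7: rhs = 11, matching y values: none (0 points).
  x = 8: rhs = 5, matching y values: none (0 points).
  x = 9: rhs = 1, matching y values: 1, 22 (2 points).
  x = 10: rhs = 5, matching y values: none (0 points).
  x = 11: rhs = 0, matching y values: 0 (1 points).
  x = 12: rhs = 15, matching y values: none (0 points).
  x = 13: rhs = 10, matching y values: none (0 points).
  x = 14: rhs = 14, matching y values: none (0 points).
  x = 15: rhs = 10, matching y values: none (0 points).
  x = 16: rhs = 4, matching y values: 2, 21 (2 points).
  x = 17: rhs = 2, matching y values: 5, 18 (2 points).
  x = 18: rhs = 10, matching y values: none (0 points).
  x = 19: rhs = 11, matching y values: none (0 points).
  x = 20: rhs = 11, matching y values: none (0 points).
  x = 21: rhs = 16, matching y values: 4, 19 (2 points).
  x = 22: rhs = 9, matching y values: 3, 20 (2 points).
Total affine count: 19.
Full point count |E(F_23)| = 19 + 1 = 20.
Hasse bound: |20 − (23+1)| = |-4| = 4 ≤ 2√23 ≈ 9.5917 ✓.


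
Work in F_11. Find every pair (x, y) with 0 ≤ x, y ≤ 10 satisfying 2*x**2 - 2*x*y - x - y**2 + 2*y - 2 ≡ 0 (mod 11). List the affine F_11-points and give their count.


Affine F_11-points: {(2, 3), (2, 6), (5, 5), (5, 9), (6, 5), (6, 7), (7, 3), (7, 7), (10, 6), (10, 9)}; count = 10.

For each of the 121 pairs (x, y) ∈ F_11², evaluate f(x, y) mod 11. Record the zeros.
  x = 0: [0↦9, 1↦10, 2↦9, 3↦6, 4↦1, 5↦5, 6↦7, 7↦7, 8↦5, 9↦1, 10↦6]  zeros at y ∈ ∅
  x = 1: [0↦10, 1↦9, 2↦6, 3↦1, 4↦5, 5↦7, 6↦7, 7↦5, 8↦1, 9↦6, 10↦9]  zeros at y ∈ ∅
  x = 2: [0↦4, 1↦1, 2↦7, 3↦0, 4↦2, 5↦2, 6↦0, 7↦7, 8↦1, 9↦4, 10↦5]  zeros at y ∈ {3, 6}
  x = 3: [0↦2, 1↦8, 2↦1, 3↦3, 4↦3, 5↦1, 6↦8, 7↦2, 8↦5, 9↦6, 10↦5]  zeros at y ∈ ∅
  x = 4: [0↦4, 1↦8, 2↦10, 3↦10, 4↦8, 5↦4, 6↦9, 7↦1, 8↦2, 9↦1, 10↦9]  zeros at y ∈ ∅
  x = 5: [0↦10, 1↦1, 2↦1, 3↦10, 4↦6, 5↦0, 6↦3, 7↦4, 8↦3, 9↦0, 10↦6]  zeros at y ∈ {5, 9}
  x = 6: [0↦9, 1↦9, 2↦7, 3↦3, 4↦8, 5↦0, 6↦1, 7↦0, 8↦8, 9↦3, 10↦7]  zeros at y ∈ {5, 7}
  x = 7: [0↦1, 1↦10, 2↦6, 3↦0, 4↦3, 5↦4, 6↦3, 7↦0, 8↦6, 9↦10, 10↦1]  zeros at y ∈ {3, 7}
  x = 8: [0↦8, 1↦4, 2↦9, 3↦1, 4↦2, 5↦1, 6↦9, 7↦4, 8↦8, 9↦10, 10↦10]  zeros at y ∈ ∅
  x = 9: [0↦8, 1↦2, 2↦5, 3↦6, 4↦5, 5↦2, 6↦8, 7↦1, 8↦3, 9↦3, 10↦1]  zeros at y ∈ ∅
  x = 10: [0↦1, 1↦4, 2↦5, 3↦4, 4↦1, 5↦7, 6↦0, 7↦2, 8↦2, 9↦0, 10↦7]  zeros at y ∈ {6, 9}
Collecting zeros: affine points = {(2, 3), (2, 6), (5, 5), (5, 9), (6, 5), (6, 7), (7, 3), (7, 7), (10, 6), (10, 9)}.
Total count |C(F_11)_aff| = 10.


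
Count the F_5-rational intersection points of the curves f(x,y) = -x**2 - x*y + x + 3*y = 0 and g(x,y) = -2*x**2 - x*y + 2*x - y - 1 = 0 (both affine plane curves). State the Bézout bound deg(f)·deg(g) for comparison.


Common zeros: {(4, 3)}; count = 1; Bézout bound = 4.

deg(f) = 2, deg(g) = 2, so Bézout bound = 4.
Scan x ∈ F_5. For each x, list the y ∈ F_5 with f(x, y) ≡ 0 and those with g(x, y) ≡ 0 (mod 5); the common zeros in that column are the intersection.
  x = 0: f ≡ 0 at y ∈ {0}; g ≡ 0 at y ∈ {4}; common: ∅.
  x = 1: f ≡ 0 at y ∈ {0}; g ≡ 0 at y ∈ {2}; common: ∅.
  x = 2: f ≡ 0 at y ∈ {2}; g ≡ 0 at y ∈ {0}; common: ∅.
  x = 3: f ≡ 0 at y ∈ ∅; g ≡ 0 at y ∈ {3}; common: ∅.
  x = 4: f ≡ 0 at y ∈ {3}; g ≡ 0 at y ∈ {0, 1, 2, 3, 4}; common: {3}.
Collecting: common zeros = {(4, 3)}, so the count is 1.
Comparison with the Bézout bound: 1 ≤ 4 = deg(f)·deg(g), as expected for curves with no common component (the affine F_5-count falls short of the bound because intersections may lie at infinity, over extension fields, or carry multiplicity).


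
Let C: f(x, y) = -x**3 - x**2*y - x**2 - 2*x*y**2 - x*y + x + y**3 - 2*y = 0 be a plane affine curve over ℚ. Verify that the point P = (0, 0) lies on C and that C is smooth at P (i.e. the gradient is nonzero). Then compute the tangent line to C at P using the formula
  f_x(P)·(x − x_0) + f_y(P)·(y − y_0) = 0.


Tangent line at P: x - 2*y = 0.

Step 1: f(0, 0) = 0, so P lies on C.
Step 2: partial derivatives
  f_x(x, y) = -3*x**2 - 2*x*y - 2*x - 2*y**2 - y + 1, f_y(x, y) = -x**2 - 4*x*y - x + 3*y**2 - 2.
  f_x(P) = 1, f_y(P) = -2 (gradient nonzero, so P is smooth).
Step 3: tangent line at P: 1·(x − 0) + -2·(y − 0) = 0.
Expanding: x - 2*y = 0.


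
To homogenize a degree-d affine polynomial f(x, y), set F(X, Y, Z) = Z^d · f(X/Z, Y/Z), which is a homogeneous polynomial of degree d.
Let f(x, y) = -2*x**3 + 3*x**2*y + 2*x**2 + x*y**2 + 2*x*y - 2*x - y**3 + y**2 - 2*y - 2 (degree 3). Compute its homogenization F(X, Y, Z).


F(X, Y, Z) = -2*X**3 + 3*X**2*Y + 2*X**2*Z + X*Y**2 + 2*X*Y*Z - 2*X*Z**2 - Y**3 + Y**2*Z - 2*Y*Z**2 - 2*Z**3

deg(f) = 3.
Substitute x = X/Z, y = Y/Z into f, then multiply by Z^3.
  monomial -2·x^3·y^0 ↦ -2·X^3·Y^0·Z^0.
  monomial 3·x^2·y^1 ↦ 3·X^2·Y^1·Z^0.
  monomial 2·x^2·y^0 ↦ 2·X^2·Y^0·Z^1.
  monomial 1·x^1·y^2 ↦ 1·X^1·Y^2·Z^0.
  monomial 2·x^1·y^1 ↦ 2·X^1·Y^1·Z^1.
  monomial -2·x^1·y^0 ↦ -2·X^1·Y^0·Z^2.
  monomial -1·x^0·y^3 ↦ -1·X^0·Y^3·Z^0.
  monomial 1·x^0·y^2 ↦ 1·X^0·Y^2·Z^1.
  monomial -2·x^0·y^1 ↦ -2·X^0·Y^1·Z^2.
  monomial -2·x^0·y^0 ↦ -2·X^0·Y^0·Z^3.
Collecting: F(X, Y, Z) = -2*X**3 + 3*X**2*Y + 2*X**2*Z + X*Y**2 + 2*X*Y*Z - 2*X*Z**2 - Y**3 + Y**2*Z - 2*Y*Z**2 - 2*Z**3.


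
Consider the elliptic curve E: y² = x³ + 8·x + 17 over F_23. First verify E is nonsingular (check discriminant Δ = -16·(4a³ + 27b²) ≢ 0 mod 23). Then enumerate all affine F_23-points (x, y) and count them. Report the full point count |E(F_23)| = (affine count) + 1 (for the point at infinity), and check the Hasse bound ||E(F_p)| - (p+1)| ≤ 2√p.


Affine points = {(1, 7), (1, 16), (2, 8), (2, 15), (7, 5), (7, 18), (8, 8), (8, 15), (9, 6), (9, 17), (10, 4), (10, 19), (12, 1), (12, 22), (13, 8), (13, 15), (15, 4), (15, 19), (16, 3), (16, 20), (17, 11), (17, 12), (18, 6), (18, 17), (19, 6), (19, 17), (20, 9), (20, 14), (21, 4), (21, 19), (22, 10), (22, 13)}; affine count = 32; |E(F_23)| = 33.

Discriminant check: Δ ∝ 4a³ + 27b² = 4·8³ + 27·17² = 4·512 + 27·289 ≡ 7 (mod 23). Nonzero ⇒ E is nonsingular.
For each x ∈ F_23, compute rhs = x³ + 8·x + 17 mod 23, then count y ∈ F_23 with y² ≡ rhs.
  x = 0: rhs = 17, matching y values: none (0 points).
  x = 1: rhs = 3, matching y values: 7, 16 (2 points).
  x = 2: rhs = 18, matching y values: 8, 15 (2 points).
  x = 3: rhs = 22, matching y values: none (0 points).
  x = 4: rhs = 21, matching y values: none (0 points).
  x = 5: rhs = 21, matching y values: none (0 points).
  x = 6: rhs = 5, matching y values: none (0 points).
  x = 7: rhs = 2, matching y values: 5, 18 (2 points).
  x = 8: rhs = 18, matching y values: 8, 15 (2 points).
  x = 9: rhs = 13, matching y values: 6, 17 (2 points).
  x = 10: rhs = 16, matching y values: 4, 19 (2 points).
  x = 11: rhs = 10, matching y values: none (0 points).
  x = 12: rhs = 1, matching y values: 1, 22 (2 points).
  x = 13: rhs = 18, matching y values: 8, 15 (2 points).
  x = 14: rhs = 21, matching y values: none (0 points).
  x = 15: rhs = 16, matching y values: 4, 19 (2 points).
  x = 16: rhs = 9, matching y values: 3, 20 (2 points).
  x = 17: rhs = 6, matching y values: 11, 12 (2 points).
  x = 18: rhs = 13, matching y values: 6, 17 (2 points).
  x = 19: rhs = 13, matching y values: 6, 17 (2 points).
  x = 20: rhs = 12, matching y values: 9, 14 (2 points).
  x = 21: rhs = 16, matching y values: 4, 19 (2 points).
  x = 22: rhs = 8, matching y values: 10, 13 (2 points).
Total affine count: 32.
Full point count |E(F_23)| = 32 + 1 = 33.
Hasse bound: |33 − (23+1)| = |9| = 9 ≤ 2√23 ≈ 9.5917 ✓.


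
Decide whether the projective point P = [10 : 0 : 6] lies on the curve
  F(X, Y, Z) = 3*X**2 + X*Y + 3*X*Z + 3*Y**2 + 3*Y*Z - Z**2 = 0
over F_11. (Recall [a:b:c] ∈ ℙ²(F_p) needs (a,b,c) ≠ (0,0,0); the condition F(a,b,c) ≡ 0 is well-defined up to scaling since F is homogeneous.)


F(10,0,6) ≡ 4 (mod 11); P is NOT on the curve.

Evaluate F(10, 0, 6) term-by-term (mod 11).
  3*X**2 ↦ 3·100·1·1 = 300
  X*Y ↦ 1·10·0·1 = 0
  3*X*Z ↦ 3·10·1·6 = 180
  3*Y**2 ↦ 3·1·0·1 = 0
  3*Y*Z ↦ 3·1·0·6 = 0
  -Z**2 ↦ -1·1·1·36 = -36
Sum: F(10, 0, 6) = (300) + (0) + (180) + (0) + (0) + (-36) = 444.
Reducing mod 11: 444 ≡ 4 (mod 11).
Since F(a, b, c) ≡ 4 ≠ 0 (mod 11), P does NOT lie on the curve.


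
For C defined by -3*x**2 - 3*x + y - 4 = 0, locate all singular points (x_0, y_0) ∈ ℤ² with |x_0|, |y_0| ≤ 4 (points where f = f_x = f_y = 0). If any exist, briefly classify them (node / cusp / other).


No singular points in the scanned grid; C is smooth there.

Compute partial derivatives:
  f_x = -6*x - 3.
  f_y = 1.
f_y = 1 is a nonzero constant, so f_y never vanishes: no point (x, y) can satisfy f = f_x = f_y = 0. In particular no (x, y) ∈ {−4, ..., 4}² is singular; the curve is smooth.


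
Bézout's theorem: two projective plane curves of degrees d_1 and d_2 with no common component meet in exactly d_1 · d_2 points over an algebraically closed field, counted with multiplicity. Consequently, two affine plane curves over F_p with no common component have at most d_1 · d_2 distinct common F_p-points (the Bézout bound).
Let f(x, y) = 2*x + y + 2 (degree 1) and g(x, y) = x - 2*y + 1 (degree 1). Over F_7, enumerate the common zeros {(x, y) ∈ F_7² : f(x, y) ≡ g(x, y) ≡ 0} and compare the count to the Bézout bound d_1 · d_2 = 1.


Common zeros: {(6, 0)}; count = 1; Bézout bound = 1.

deg(f) = 1, deg(g) = 1, so Bézout bound = 1.
Scan x ∈ F_7. For each x, list the y ∈ F_7 with f(x, y) ≡ 0 and those with g(x, y) ≡ 0 (mod 7); the common zeros in that column are the intersection.
  x = 0: f ≡ 0 at y ∈ {5}; g ≡ 0 at y ∈ {4}; common: ∅.
  x = 1: f ≡ 0 at y ∈ {3}; g ≡ 0 at y ∈ {1}; common: ∅.
  x = 2: f ≡ 0 at y ∈ {1}; g ≡ 0 at y ∈ {5}; common: ∅.
  x = 3: f ≡ 0 at y ∈ {6}; g ≡ 0 at y ∈ {2}; common: ∅.
  x = 4: f ≡ 0 at y ∈ {4}; g ≡ 0 at y ∈ {6}; common: ∅.
  x = 5: f ≡ 0 at y ∈ {2}; g ≡ 0 at y ∈ {3}; common: ∅.
  x = 6: f ≡ 0 at y ∈ {0}; g ≡ 0 at y ∈ {0}; common: {0}.
Collecting: common zeros = {(6, 0)}, so the count is 1.
Comparison with the Bézout bound: 1 ≤ 1 = deg(f)·deg(g), as expected for curves with no common component (the bound is attained).


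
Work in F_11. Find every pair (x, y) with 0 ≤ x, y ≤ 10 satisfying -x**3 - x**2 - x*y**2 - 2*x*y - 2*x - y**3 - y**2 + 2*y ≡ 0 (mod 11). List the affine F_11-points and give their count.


Affine F_11-points: {(0, 0), (0, 1), (0, 9), (2, 1), (2, 6), (4, 0), (4, 8), (4, 9), (5, 4), (6, 0), (6, 6), (6, 9), (8, 1), (8, 5), (8, 7)}; count = 15.

For each of the 121 pairs (x, y) ∈ F_11², evaluate f(x, y) mod 11. Record the zeros.
  x = 0: [0↦0, 1↦0, 2↦3, 3↦3, 4↦5, 5↦3, 6↦2, 7↦7, 8↦1, 9↦0, 10↦9]  zeros at y ∈ {0, 1, 9}
  x = 1: [0↦7, 1↦4, 2↦2, 3↦6, 4↦10, 5↦8, 6↦5, 7↦6, 8↦5, 9↦7, 10↦6]  zeros at y ∈ ∅
  x = 2: [0↦6, 1↦0, 2↦4, 3↦1, 4↦7, 5↦5, 6↦0, 7↦8, 8↦1, 9↦6, 10↦6]  zeros at y ∈ {1, 6}
  x = 3: [0↦2, 1↦4, 2↦3, 3↦4, 4↦1, 5↦10, 6↦3, 7↦7, 8↦5, 9↦2, 10↦3]  zeros at y ∈ ∅
  x = 4: [0↦0, 1↦10, 2↦4, 3↦9, 4↦8, 5↦6, 6↦8, 7↦8, 8↦0, 9↦0, 10↦2]  zeros at y ∈ {0, 8, 9}
  x = 5: [0↦5, 1↦1, 2↦1, 3↦10, 4↦0, 5↦9, 6↦9, 7↦5, 8↦2, 9↦5, 10↦8]  zeros at y ∈ {4}
  x = 6: [0↦0, 1↦4, 2↦10, 3↦1, 4↦4, 5↦2, 6↦0, 7↦3, 8↦5, 9↦0, 10↦4]  zeros at y ∈ {0, 6, 9}
  x = 7: [0↦1, 1↦2, 2↦3, 3↦9, 4↦3, 5↦1, 6↦8, 7↦7, 8↦3, 9↦1, 10↦6]  zeros at y ∈ ∅
  x = 8: [0↦2, 1↦0, 2↦7, 3↦6, 4↦2, 5↦0, 6↦5, 7↦0, 8↦1, 9↦2, 10↦8]  zeros at y ∈ {1, 5, 7}
  x = 9: [0↦8, 1↦3, 2↦5, 3↦8, 4↦6, 5↦4, 6↦7, 7↦9, 8↦4, 9↦8, 10↦4]  zeros at y ∈ ∅
  x = 10: [0↦2, 1↦5, 2↦2, 3↦9, 4↦9, 5↦7, 6↦8, 7↦6, 8↦6, 9↦2, 10↦10]  zeros at y ∈ ∅
Collecting zeros: affine points = {(0, 0), (0, 1), (0, 9), (2, 1), (2, 6), (4, 0), (4, 8), (4, 9), (5, 4), (6, 0), (6, 6), (6, 9), (8, 1), (8, 5), (8, 7)}.
Total count |C(F_11)_aff| = 15.


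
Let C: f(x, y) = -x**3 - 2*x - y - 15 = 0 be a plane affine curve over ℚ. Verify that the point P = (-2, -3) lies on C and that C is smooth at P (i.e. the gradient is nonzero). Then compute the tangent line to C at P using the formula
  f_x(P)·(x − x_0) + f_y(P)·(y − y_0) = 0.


Tangent line at P: -14*x - y - 31 = 0.

Step 1: f(-2, -3) = 0, so P lies on C.
Step 2: partial derivatives
  f_x(x, y) = -3*x**2 - 2, f_y(x, y) = -1.
  f_x(P) = -14, f_y(P) = -1 (gradient nonzero, so P is smooth).
Step 3: tangent line at P: -14·(x − -2) + -1·(y − -3) = 0.
Expanding: -14*x - y - 31 = 0.


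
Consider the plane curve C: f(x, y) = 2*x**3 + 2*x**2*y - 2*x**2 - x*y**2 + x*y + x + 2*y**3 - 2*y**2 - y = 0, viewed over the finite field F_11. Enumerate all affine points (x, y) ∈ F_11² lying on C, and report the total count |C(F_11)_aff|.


Affine F_11-points: {(0, 0), (0, 3), (0, 9), (2, 3), (2, 4), (2, 6), (3, 5), (4, 7), (5, 5), (6, 7), (7, 3), (9, 2), (9, 10), (10, 5)}; count = 14.

For each of the 121 pairs (x, y) ∈ F_11², evaluate f(x, y) mod 11. Record the zeros.
  x = 0: [0↦0, 1↦10, 2↦6, 3↦0, 4↦4, 5↦8, 6↦2, 7↦9, 8↦8, 9↦0, 10↦8]  zeros at y ∈ {0, 3, 9}
  x = 1: [0↦1, 1↦2, 2↦9, 3↦1, 4↦1, 5↦10, 6↦7, 7↦4, 8↦2, 9↦2, 10↦5]  zeros at y ∈ ∅
  x = 2: [0↦10, 1↦6, 2↦6, 3↦0, 4↦0, 5↦7, 6↦0, 7↦2, 8↦3, 9↦4, 10↦6]  zeros at y ∈ {3, 4, 6}
  x = 3: [0↦6, 1↦1, 2↦9, 3↦9, 4↦2, 5↦0, 6↦4, 7↦4, 8↦1, 9↦7, 10↦1]  zeros at y ∈ {5}
  x = 4: [0↦1, 1↦10, 2↦8, 3↦7, 4↦8, 5↦1, 6↦9, 7↦0, 8↦8, 9↦1, 10↦2]  zeros at y ∈ {7}
  x = 5: [0↦7, 1↦1, 2↦4, 3↦6, 4↦8, 5↦0, 6↦5, 7↦2, 8↦3, 9↦9, 10↦10]  zeros at y ∈ {5}
  x = 6: [0↦3, 1↦8, 2↦9, 3↦7, 4↦3, 5↦9, 6↦4, 7↦0, 8↦9, 9↦10, 10↦4]  zeros at y ∈ {7}
  x = 7: [0↦1, 1↦10, 2↦2, 3↦0, 4↦5, 5↦7, 6↦7, 7↦6, 8↦5, 9↦5, 10↦7]  zeros at y ∈ {3}
  x = 8: [0↦2, 1↦8, 2↦6, 3↦8, 4↦4, 5↦6, 6↦4, 7↦10, 8↦3, 9↦6, 10↦9]  zeros at y ∈ ∅
  x = 9: [0↦7, 1↦3, 2↦0, 3↦10, 4↦1, 5↦7, 6↦7, 7↦2, 8↦4, 9↦3, 10↦0]  zeros at y ∈ {2, 10}
  x = 10: [0↦6, 1↦7, 2↦7, 3↦7, 4↦8, 5↦0, 6↦6, 7↦5, 8↦9, 9↦8, 10↦3]  zeros at y ∈ {5}
Collecting zeros: affine points = {(0, 0), (0, 3), (0, 9), (2, 3), (2, 4), (2, 6), (3, 5), (4, 7), (5, 5), (6, 7), (7, 3), (9, 2), (9, 10), (10, 5)}.
Total count |C(F_11)_aff| = 14.
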